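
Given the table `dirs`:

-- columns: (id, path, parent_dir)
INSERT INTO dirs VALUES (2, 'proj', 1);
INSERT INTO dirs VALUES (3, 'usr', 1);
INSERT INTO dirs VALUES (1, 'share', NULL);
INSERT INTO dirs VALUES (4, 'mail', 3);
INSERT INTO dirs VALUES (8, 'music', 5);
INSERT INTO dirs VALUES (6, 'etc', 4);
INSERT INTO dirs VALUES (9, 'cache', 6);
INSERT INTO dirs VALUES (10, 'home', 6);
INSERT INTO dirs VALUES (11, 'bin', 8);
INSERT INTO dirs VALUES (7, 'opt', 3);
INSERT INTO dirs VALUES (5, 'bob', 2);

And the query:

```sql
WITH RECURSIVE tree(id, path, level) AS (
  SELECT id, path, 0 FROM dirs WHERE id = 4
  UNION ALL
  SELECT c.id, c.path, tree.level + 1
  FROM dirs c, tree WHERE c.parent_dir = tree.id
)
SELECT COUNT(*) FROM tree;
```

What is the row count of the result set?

4

Base: id=4 (mail) at level 0.
Iteration 1: rows with parent_dir in {4} -> etc (id 6, level 1).
Iteration 2: rows with parent_dir in {6} -> cache (id 9, level 2), home (id 10, level 2).
Iteration 3: no rows with parent_dir in {9,10}; recursion stops.
Total rows emitted: 4.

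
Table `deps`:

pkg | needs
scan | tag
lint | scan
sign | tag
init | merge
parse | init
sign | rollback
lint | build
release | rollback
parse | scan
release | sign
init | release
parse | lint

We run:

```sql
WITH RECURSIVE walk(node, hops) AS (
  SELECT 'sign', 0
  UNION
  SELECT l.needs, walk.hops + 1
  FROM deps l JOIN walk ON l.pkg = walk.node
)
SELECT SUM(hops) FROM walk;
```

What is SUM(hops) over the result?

2

Base: (sign, hops=0).
Iteration 1: edges from {sign} -> (rollback, hops=1), (tag, hops=1).
Iteration 2: no outgoing edges from {rollback,tag}; recursion stops.
SUM(hops) = 0 + 1 + 1 = 2.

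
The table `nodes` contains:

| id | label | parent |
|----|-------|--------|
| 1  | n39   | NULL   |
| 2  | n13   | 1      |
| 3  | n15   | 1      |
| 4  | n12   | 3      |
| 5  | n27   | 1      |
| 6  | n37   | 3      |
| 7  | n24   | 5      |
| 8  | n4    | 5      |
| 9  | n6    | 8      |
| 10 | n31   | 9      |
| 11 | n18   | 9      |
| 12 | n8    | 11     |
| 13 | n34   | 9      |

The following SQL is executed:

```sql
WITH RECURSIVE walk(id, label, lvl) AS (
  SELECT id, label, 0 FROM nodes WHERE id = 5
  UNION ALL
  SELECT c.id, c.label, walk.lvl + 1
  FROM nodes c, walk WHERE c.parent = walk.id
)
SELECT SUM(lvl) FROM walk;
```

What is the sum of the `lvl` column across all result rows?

Base: id=5 (n27) at lvl 0.
Iteration 1: rows with parent in {5} -> n24 (id 7, lvl 1), n4 (id 8, lvl 1).
Iteration 2: rows with parent in {7,8} -> n6 (id 9, lvl 2).
Iteration 3: rows with parent in {9} -> n31 (id 10, lvl 3), n18 (id 11, lvl 3), n34 (id 13, lvl 3).
Iteration 4: rows with parent in {10,11,13} -> n8 (id 12, lvl 4).
Iteration 5: no rows with parent in {12}; recursion stops.
SUM(lvl) = 0 + 1 + 1 + 2 + 3 + 3 + 3 + 4 = 17.

17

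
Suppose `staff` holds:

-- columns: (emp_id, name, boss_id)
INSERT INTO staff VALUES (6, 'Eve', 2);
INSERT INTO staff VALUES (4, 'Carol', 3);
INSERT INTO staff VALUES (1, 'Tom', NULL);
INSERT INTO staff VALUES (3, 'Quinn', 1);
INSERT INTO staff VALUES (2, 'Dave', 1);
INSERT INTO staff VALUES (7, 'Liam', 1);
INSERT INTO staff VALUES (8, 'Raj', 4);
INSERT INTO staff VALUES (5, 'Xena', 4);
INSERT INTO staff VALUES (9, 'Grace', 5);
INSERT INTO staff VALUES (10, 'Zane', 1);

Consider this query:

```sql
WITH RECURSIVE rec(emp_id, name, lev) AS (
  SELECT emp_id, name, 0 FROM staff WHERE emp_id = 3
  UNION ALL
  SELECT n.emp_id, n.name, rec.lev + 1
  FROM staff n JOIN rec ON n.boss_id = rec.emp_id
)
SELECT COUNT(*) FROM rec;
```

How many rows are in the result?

5

Base: emp_id=3 (Quinn) at lev 0.
Iteration 1: rows with boss_id in {3} -> Carol (id 4, lev 1).
Iteration 2: rows with boss_id in {4} -> Xena (id 5, lev 2), Raj (id 8, lev 2).
Iteration 3: rows with boss_id in {5,8} -> Grace (id 9, lev 3).
Iteration 4: no rows with boss_id in {9}; recursion stops.
Total rows emitted: 5.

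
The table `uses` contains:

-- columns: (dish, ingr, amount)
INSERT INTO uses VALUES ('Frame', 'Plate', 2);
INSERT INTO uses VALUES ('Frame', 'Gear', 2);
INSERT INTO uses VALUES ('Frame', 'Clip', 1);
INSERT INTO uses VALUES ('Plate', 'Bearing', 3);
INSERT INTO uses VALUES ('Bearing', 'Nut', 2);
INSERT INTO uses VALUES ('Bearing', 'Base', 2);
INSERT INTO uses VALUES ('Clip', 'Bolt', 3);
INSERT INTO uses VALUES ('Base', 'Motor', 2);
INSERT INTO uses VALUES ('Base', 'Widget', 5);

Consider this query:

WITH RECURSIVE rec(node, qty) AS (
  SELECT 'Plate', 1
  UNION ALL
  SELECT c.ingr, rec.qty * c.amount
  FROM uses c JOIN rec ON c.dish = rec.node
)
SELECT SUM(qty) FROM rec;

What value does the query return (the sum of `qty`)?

58

Base: (Plate, qty=1).
Iteration 1: components of {Plate} -> Bearing = 1*3 = 3.
Iteration 2: components of {Bearing} -> Base = 3*2 = 6, Nut = 3*2 = 6.
Iteration 3: components of {Base,Nut} -> Motor = 6*2 = 12, Widget = 6*5 = 30.
Iteration 4: no further components; recursion stops.
SUM(qty) = 1 + 3 + 6 + 6 + 12 + 30 = 58.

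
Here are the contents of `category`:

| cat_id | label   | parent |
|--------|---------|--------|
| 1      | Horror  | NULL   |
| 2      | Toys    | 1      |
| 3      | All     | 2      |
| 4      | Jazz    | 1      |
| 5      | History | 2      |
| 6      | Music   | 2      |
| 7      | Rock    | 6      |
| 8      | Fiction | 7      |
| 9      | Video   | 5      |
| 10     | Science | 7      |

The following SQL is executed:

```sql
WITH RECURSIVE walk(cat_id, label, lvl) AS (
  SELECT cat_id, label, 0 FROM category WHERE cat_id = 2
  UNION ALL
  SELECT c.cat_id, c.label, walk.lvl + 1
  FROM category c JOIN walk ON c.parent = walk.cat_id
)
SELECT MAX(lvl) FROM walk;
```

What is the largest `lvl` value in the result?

3

Base: cat_id=2 (Toys) at lvl 0.
Iteration 1: rows with parent in {2} -> All (id 3, lvl 1), History (id 5, lvl 1), Music (id 6, lvl 1).
Iteration 2: rows with parent in {3,5,6} -> Rock (id 7, lvl 2), Video (id 9, lvl 2).
Iteration 3: rows with parent in {7,9} -> Fiction (id 8, lvl 3), Science (id 10, lvl 3).
Iteration 4: no rows with parent in {8,10}; recursion stops.
lvl values: 0, 1, 1, 1, 2, 2, 3, 3; the maximum is 3.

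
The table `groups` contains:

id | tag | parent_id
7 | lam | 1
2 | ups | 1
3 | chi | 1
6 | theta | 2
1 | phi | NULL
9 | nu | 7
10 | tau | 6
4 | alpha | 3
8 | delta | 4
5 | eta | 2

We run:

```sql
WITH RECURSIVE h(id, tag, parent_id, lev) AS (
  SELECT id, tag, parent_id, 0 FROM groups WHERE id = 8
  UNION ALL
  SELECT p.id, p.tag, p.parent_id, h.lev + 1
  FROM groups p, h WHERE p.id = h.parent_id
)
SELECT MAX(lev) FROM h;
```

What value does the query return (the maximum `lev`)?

Base: id=8 (delta), parent_id=4, lev 0.
Iteration 1: join on id=4 -> alpha (id 4, parent_id=3, lev 1).
Iteration 2: join on id=3 -> chi (id 3, parent_id=1, lev 2).
Iteration 3: join on id=1 -> phi (id 1, parent_id=NULL, lev 3).
Iteration 4: parent_id is NULL; no match; recursion stops.
lev values: 0, 1, 2, 3; the maximum is 3.

3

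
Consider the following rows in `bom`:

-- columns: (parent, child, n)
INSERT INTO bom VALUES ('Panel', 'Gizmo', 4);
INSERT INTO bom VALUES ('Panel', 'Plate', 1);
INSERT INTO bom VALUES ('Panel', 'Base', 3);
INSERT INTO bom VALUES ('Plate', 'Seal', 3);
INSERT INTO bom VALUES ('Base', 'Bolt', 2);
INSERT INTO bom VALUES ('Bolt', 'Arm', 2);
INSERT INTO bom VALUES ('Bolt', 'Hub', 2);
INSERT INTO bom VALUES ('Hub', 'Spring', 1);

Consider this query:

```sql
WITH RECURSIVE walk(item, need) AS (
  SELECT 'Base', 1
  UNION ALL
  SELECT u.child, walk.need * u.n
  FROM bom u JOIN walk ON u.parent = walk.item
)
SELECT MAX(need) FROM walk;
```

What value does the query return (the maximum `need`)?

4

Base: (Base, need=1).
Iteration 1: components of {Base} -> Bolt = 1*2 = 2.
Iteration 2: components of {Bolt} -> Arm = 2*2 = 4, Hub = 2*2 = 4.
Iteration 3: components of {Arm,Hub} -> Spring = 4*1 = 4.
Iteration 4: no further components; recursion stops.
need values: 1, 2, 4, 4, 4; the maximum is 4.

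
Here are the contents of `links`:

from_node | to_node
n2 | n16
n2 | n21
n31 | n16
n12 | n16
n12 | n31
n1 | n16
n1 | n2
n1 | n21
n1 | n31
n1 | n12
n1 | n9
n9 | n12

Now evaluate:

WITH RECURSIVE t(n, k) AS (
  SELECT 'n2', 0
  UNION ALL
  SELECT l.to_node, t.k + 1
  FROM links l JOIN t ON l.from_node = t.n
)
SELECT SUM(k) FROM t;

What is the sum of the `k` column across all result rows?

2

Base: (n2, k=0).
Iteration 1: edges from {n2} -> (n16, k=1), (n21, k=1).
Iteration 2: no outgoing edges from {n16,n21}; recursion stops.
SUM(k) = 0 + 1 + 1 = 2.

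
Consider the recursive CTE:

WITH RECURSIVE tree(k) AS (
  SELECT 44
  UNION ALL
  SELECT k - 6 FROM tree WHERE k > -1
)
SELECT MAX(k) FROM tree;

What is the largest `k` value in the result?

Base: k=44.
Iteration 1: 44 > -1 holds -> k = 44 - 6 = 38.
Iteration 2: 38 > -1 holds -> k = 38 - 6 = 32.
Iteration 3: 32 > -1 holds -> k = 32 - 6 = 26.
Iteration 4: 26 > -1 holds -> k = 26 - 6 = 20.
Iteration 5: 20 > -1 holds -> k = 20 - 6 = 14.
Iteration 6: 14 > -1 holds -> k = 14 - 6 = 8.
Iteration 7: 8 > -1 holds -> k = 8 - 6 = 2.
Iteration 8: 2 > -1 holds -> k = 2 - 6 = -4.
Iteration 9: -4 > -1 fails; recursion stops.
k values: 44, 38, 32, 26, 20, 14, 8, 2, -4; the maximum is 44.

44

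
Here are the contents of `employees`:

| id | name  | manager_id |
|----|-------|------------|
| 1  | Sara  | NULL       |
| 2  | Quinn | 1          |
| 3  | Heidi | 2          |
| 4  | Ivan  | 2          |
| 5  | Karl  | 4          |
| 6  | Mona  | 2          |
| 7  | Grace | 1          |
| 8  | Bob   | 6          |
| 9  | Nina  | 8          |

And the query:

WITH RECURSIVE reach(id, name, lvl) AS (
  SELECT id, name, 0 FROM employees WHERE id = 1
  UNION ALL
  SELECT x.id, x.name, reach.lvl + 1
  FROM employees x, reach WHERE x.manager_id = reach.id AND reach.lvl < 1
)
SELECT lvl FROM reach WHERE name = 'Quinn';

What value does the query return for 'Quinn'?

Base: id=1 (Sara) at lvl 0.
Iteration 1: rows with manager_id in {1} -> Quinn (id 2, lvl 1), Grace (id 7, lvl 1).
Iteration 2: lvl < 1 fails for all current rows; recursion stops.

1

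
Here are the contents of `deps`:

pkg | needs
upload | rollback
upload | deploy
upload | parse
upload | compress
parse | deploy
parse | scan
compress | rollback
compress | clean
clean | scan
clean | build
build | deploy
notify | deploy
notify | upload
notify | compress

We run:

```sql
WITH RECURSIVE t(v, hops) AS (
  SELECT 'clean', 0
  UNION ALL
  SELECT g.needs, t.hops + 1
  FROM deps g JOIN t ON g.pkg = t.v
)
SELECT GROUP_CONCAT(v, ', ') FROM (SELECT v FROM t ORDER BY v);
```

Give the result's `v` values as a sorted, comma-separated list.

Base: (clean, hops=0).
Iteration 1: edges from {clean} -> (build, hops=1), (scan, hops=1).
Iteration 2: edges from {build,scan} -> (deploy, hops=2).
Iteration 3: no outgoing edges from {deploy}; recursion stops.

build, clean, deploy, scan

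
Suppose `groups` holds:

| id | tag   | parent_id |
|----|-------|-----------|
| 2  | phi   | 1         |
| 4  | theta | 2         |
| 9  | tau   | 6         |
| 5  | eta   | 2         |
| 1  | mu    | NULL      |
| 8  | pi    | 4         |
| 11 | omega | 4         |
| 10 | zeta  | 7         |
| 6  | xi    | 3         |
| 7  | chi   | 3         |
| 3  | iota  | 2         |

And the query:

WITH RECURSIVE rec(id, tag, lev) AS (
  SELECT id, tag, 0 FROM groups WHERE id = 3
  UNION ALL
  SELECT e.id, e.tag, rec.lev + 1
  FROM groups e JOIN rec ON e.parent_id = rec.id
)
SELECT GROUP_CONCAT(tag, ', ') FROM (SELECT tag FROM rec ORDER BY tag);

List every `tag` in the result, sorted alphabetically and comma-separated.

Base: id=3 (iota) at lev 0.
Iteration 1: rows with parent_id in {3} -> xi (id 6, lev 1), chi (id 7, lev 1).
Iteration 2: rows with parent_id in {6,7} -> tau (id 9, lev 2), zeta (id 10, lev 2).
Iteration 3: no rows with parent_id in {9,10}; recursion stops.

chi, iota, tau, xi, zeta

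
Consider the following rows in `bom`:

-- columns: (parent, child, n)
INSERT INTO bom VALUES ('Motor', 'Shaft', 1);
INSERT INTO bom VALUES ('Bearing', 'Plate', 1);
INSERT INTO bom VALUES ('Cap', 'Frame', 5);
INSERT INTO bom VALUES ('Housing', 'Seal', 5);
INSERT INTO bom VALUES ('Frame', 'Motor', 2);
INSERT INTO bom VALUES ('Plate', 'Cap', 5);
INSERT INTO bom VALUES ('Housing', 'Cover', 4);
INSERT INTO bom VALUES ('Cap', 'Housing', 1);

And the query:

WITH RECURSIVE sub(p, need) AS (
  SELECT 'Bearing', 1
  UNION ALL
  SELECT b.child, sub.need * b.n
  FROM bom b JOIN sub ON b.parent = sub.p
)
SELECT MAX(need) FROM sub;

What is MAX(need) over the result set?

50

Base: (Bearing, need=1).
Iteration 1: components of {Bearing} -> Plate = 1*1 = 1.
Iteration 2: components of {Plate} -> Cap = 1*5 = 5.
Iteration 3: components of {Cap} -> Frame = 5*5 = 25, Housing = 5*1 = 5.
Iteration 4: components of {Frame,Housing} -> Cover = 5*4 = 20, Motor = 25*2 = 50, Seal = 5*5 = 25.
Iteration 5: components of {Cover,Motor,Seal} -> Shaft = 50*1 = 50.
Iteration 6: no further components; recursion stops.
need values: 1, 1, 5, 25, 5, 50, 25, 20, 50; the maximum is 50.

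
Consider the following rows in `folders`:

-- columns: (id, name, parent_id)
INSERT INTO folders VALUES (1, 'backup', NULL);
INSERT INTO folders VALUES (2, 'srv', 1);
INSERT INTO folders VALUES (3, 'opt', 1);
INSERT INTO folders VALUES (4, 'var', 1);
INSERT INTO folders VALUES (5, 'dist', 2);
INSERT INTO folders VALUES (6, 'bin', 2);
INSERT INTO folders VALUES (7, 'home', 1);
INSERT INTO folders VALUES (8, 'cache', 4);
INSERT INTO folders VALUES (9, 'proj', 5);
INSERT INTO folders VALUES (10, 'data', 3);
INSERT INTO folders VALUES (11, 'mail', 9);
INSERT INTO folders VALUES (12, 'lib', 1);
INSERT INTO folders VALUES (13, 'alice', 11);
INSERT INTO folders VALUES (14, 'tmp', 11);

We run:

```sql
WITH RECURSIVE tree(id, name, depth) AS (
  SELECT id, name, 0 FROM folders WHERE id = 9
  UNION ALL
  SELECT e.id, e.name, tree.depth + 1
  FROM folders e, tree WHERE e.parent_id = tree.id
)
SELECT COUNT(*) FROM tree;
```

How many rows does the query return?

Base: id=9 (proj) at depth 0.
Iteration 1: rows with parent_id in {9} -> mail (id 11, depth 1).
Iteration 2: rows with parent_id in {11} -> alice (id 13, depth 2), tmp (id 14, depth 2).
Iteration 3: no rows with parent_id in {13,14}; recursion stops.
Total rows emitted: 4.

4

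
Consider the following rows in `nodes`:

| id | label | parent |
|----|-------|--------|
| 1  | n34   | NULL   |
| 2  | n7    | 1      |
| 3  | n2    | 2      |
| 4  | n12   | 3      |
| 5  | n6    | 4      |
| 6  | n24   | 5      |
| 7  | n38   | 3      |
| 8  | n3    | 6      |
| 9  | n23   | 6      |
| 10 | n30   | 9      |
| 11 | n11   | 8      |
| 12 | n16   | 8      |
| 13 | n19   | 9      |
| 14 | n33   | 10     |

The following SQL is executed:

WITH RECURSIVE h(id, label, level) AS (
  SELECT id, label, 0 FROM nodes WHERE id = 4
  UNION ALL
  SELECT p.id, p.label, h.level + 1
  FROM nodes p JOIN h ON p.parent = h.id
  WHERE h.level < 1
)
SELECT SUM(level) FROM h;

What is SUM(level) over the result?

1

Base: id=4 (n12) at level 0.
Iteration 1: rows with parent in {4} -> n6 (id 5, level 1).
Iteration 2: level < 1 fails for all current rows; recursion stops.
SUM(level) = 0 + 1 = 1.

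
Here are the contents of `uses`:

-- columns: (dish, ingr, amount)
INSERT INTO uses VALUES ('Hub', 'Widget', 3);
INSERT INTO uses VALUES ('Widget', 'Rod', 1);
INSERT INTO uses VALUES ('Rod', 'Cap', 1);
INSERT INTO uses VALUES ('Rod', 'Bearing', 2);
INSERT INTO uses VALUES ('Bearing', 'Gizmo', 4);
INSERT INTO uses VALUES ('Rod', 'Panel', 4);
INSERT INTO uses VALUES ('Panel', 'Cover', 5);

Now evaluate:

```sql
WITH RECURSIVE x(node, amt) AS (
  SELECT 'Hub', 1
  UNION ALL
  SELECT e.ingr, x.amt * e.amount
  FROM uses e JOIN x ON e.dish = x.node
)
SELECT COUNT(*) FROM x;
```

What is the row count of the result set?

Base: (Hub, amt=1).
Iteration 1: components of {Hub} -> Widget = 1*3 = 3.
Iteration 2: components of {Widget} -> Rod = 3*1 = 3.
Iteration 3: components of {Rod} -> Bearing = 3*2 = 6, Cap = 3*1 = 3, Panel = 3*4 = 12.
Iteration 4: components of {Bearing,Cap,Panel} -> Cover = 12*5 = 60, Gizmo = 6*4 = 24.
Iteration 5: no further components; recursion stops.
Total rows emitted: 8.

8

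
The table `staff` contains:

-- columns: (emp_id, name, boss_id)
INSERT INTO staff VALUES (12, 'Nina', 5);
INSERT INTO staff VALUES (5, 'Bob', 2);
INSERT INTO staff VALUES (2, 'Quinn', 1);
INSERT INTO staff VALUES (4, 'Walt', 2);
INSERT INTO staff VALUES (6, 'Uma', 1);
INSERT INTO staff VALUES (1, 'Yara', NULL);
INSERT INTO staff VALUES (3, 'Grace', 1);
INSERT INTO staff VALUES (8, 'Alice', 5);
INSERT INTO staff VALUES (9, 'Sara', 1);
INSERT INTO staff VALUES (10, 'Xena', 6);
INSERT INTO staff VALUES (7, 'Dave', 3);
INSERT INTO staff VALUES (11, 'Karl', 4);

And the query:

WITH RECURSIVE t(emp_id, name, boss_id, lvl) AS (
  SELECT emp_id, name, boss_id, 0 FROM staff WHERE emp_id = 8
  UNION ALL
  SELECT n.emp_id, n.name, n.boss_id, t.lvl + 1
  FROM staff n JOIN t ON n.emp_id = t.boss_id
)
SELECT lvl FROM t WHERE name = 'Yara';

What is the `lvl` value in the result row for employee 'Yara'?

3

Base: emp_id=8 (Alice), boss_id=5, lvl 0.
Iteration 1: join on emp_id=5 -> Bob (id 5, boss_id=2, lvl 1).
Iteration 2: join on emp_id=2 -> Quinn (id 2, boss_id=1, lvl 2).
Iteration 3: join on emp_id=1 -> Yara (id 1, boss_id=NULL, lvl 3).
Iteration 4: boss_id is NULL; no match; recursion stops.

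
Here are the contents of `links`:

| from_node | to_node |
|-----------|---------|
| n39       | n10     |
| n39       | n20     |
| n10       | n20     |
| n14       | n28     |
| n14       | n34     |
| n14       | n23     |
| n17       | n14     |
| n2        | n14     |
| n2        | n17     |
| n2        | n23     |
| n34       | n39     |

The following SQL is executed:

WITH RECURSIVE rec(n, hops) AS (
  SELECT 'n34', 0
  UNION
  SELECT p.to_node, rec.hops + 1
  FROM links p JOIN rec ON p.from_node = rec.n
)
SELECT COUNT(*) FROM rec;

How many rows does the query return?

Base: (n34, hops=0).
Iteration 1: edges from {n34} -> (n39, hops=1).
Iteration 2: edges from {n39} -> (n10, hops=2), (n20, hops=2).
Iteration 3: edges from {n10,n20} -> (n20, hops=3).
Iteration 4: no outgoing edges from {n20}; recursion stops.
Total rows emitted: 5.

5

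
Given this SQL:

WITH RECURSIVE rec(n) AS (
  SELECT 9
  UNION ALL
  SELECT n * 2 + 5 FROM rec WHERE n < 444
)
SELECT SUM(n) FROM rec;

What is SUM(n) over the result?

Base: n=9.
Iteration 1: 9 < 444 holds -> n = 9 * 2 + 5 = 23.
Iteration 2: 23 < 444 holds -> n = 23 * 2 + 5 = 51.
Iteration 3: 51 < 444 holds -> n = 51 * 2 + 5 = 107.
Iteration 4: 107 < 444 holds -> n = 107 * 2 + 5 = 219.
Iteration 5: 219 < 444 holds -> n = 219 * 2 + 5 = 443.
Iteration 6: 443 < 444 holds -> n = 443 * 2 + 5 = 891.
Iteration 7: 891 < 444 fails; recursion stops.
SUM(n) = 9 + 23 + 51 + 107 + 219 + 443 + 891 = 1743.

1743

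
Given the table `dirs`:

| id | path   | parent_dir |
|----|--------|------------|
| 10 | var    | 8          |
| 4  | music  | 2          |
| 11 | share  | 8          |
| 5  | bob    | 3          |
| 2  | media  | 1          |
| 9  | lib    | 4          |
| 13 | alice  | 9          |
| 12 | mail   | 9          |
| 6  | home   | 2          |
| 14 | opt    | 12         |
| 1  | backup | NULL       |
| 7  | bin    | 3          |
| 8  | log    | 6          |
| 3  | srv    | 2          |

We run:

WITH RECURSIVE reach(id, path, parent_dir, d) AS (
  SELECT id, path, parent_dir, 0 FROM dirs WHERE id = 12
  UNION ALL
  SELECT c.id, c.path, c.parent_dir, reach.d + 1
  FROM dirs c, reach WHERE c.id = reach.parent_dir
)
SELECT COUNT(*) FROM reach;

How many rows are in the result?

Base: id=12 (mail), parent_dir=9, d 0.
Iteration 1: join on id=9 -> lib (id 9, parent_dir=4, d 1).
Iteration 2: join on id=4 -> music (id 4, parent_dir=2, d 2).
Iteration 3: join on id=2 -> media (id 2, parent_dir=1, d 3).
Iteration 4: join on id=1 -> backup (id 1, parent_dir=NULL, d 4).
Iteration 5: parent_dir is NULL; no match; recursion stops.
Total rows emitted: 5.

5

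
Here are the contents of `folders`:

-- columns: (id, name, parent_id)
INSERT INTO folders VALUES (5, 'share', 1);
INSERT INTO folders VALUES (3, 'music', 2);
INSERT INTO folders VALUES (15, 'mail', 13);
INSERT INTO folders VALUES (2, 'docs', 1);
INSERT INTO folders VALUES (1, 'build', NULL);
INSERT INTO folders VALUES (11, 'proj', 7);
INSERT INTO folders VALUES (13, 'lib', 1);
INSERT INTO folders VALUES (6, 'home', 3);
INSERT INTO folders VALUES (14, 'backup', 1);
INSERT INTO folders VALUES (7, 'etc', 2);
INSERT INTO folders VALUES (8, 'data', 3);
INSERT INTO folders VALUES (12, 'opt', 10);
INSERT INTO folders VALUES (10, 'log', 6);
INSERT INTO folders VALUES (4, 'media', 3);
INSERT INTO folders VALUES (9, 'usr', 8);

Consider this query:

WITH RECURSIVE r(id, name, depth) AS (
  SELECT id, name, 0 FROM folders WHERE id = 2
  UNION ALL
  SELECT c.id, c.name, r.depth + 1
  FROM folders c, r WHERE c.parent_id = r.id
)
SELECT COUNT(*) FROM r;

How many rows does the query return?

Base: id=2 (docs) at depth 0.
Iteration 1: rows with parent_id in {2} -> music (id 3, depth 1), etc (id 7, depth 1).
Iteration 2: rows with parent_id in {3,7} -> media (id 4, depth 2), home (id 6, depth 2), data (id 8, depth 2), proj (id 11, depth 2).
Iteration 3: rows with parent_id in {4,6,8,11} -> usr (id 9, depth 3), log (id 10, depth 3).
Iteration 4: rows with parent_id in {9,10} -> opt (id 12, depth 4).
Iteration 5: no rows with parent_id in {12}; recursion stops.
Total rows emitted: 10.

10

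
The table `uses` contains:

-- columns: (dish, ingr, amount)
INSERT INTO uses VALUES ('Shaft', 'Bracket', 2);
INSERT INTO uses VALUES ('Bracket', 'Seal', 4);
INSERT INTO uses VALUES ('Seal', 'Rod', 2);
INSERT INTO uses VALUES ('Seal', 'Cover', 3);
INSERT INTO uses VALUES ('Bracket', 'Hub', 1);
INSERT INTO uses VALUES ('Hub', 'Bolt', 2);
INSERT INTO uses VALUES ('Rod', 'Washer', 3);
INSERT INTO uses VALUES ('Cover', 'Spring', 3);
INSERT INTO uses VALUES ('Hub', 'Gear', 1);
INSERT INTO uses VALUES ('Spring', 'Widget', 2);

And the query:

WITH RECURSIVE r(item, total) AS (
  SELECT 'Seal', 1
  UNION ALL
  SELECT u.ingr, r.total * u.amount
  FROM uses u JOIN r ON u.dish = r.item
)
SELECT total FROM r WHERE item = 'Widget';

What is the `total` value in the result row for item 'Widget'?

Base: (Seal, total=1).
Iteration 1: components of {Seal} -> Cover = 1*3 = 3, Rod = 1*2 = 2.
Iteration 2: components of {Cover,Rod} -> Spring = 3*3 = 9, Washer = 2*3 = 6.
Iteration 3: components of {Spring,Washer} -> Widget = 9*2 = 18.
Iteration 4: no further components; recursion stops.

18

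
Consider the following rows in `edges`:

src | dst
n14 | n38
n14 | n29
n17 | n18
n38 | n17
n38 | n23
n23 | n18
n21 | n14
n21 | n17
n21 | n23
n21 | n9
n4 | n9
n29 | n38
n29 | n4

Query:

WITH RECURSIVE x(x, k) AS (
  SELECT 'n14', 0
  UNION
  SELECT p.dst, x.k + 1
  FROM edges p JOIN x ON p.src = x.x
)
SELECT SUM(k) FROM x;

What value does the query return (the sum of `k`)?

26

Base: (n14, k=0).
Iteration 1: edges from {n14} -> (n29, k=1), (n38, k=1).
Iteration 2: edges from {n29,n38} -> (n17, k=2), (n23, k=2), (n38, k=2), (n4, k=2).
Iteration 3: edges from {n17,n23,n38,n4} -> (n17, k=3), (n18, k=3), (n23, k=3), (n9, k=3). [UNION drops 1 duplicate row(s)]
Iteration 4: edges from {n17,n18,n23,n9} -> (n18, k=4). [UNION drops 1 duplicate row(s)]
Iteration 5: no outgoing edges from {n18}; recursion stops.
SUM(k) = 0 + 1 + 1 + 2 + 2 + 2 + 2 + 3 + 3 + 3 + 3 + 4 = 26.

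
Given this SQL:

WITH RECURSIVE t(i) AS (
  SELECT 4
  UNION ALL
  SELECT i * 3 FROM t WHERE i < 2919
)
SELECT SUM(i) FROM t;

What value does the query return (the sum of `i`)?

13120

Base: i=4.
Iteration 1: 4 < 2919 holds -> i = 4 * 3 = 12.
Iteration 2: 12 < 2919 holds -> i = 12 * 3 = 36.
Iteration 3: 36 < 2919 holds -> i = 36 * 3 = 108.
Iteration 4: 108 < 2919 holds -> i = 108 * 3 = 324.
Iteration 5: 324 < 2919 holds -> i = 324 * 3 = 972.
Iteration 6: 972 < 2919 holds -> i = 972 * 3 = 2916.
Iteration 7: 2916 < 2919 holds -> i = 2916 * 3 = 8748.
Iteration 8: 8748 < 2919 fails; recursion stops.
SUM(i) = 4 + 12 + 36 + 108 + 324 + 972 + 2916 + 8748 = 13120.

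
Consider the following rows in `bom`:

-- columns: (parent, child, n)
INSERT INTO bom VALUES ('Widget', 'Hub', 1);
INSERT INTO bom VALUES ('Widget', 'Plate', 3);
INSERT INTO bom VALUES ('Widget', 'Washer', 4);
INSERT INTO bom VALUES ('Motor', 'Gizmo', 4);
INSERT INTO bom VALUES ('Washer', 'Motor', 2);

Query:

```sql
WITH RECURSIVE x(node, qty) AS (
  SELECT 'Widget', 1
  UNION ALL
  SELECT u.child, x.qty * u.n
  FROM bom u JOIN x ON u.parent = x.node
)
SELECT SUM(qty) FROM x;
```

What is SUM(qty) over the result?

49

Base: (Widget, qty=1).
Iteration 1: components of {Widget} -> Hub = 1*1 = 1, Plate = 1*3 = 3, Washer = 1*4 = 4.
Iteration 2: components of {Hub,Plate,Washer} -> Motor = 4*2 = 8.
Iteration 3: components of {Motor} -> Gizmo = 8*4 = 32.
Iteration 4: no further components; recursion stops.
SUM(qty) = 1 + 4 + 3 + 1 + 8 + 32 = 49.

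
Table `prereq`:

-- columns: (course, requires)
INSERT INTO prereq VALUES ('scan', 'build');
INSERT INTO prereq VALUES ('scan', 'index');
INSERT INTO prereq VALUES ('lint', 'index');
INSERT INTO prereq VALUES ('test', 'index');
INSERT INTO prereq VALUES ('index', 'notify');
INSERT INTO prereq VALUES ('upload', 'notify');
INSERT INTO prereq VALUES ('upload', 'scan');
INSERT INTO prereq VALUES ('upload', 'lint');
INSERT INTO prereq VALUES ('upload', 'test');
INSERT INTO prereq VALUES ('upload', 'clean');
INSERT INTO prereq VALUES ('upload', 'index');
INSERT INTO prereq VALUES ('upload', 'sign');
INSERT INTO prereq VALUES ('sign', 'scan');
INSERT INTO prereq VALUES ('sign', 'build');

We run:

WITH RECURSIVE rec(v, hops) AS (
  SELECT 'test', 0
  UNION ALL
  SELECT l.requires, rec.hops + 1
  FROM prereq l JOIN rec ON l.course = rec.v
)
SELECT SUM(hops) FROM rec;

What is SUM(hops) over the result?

3

Base: (test, hops=0).
Iteration 1: edges from {test} -> (index, hops=1).
Iteration 2: edges from {index} -> (notify, hops=2).
Iteration 3: no outgoing edges from {notify}; recursion stops.
SUM(hops) = 0 + 1 + 2 = 3.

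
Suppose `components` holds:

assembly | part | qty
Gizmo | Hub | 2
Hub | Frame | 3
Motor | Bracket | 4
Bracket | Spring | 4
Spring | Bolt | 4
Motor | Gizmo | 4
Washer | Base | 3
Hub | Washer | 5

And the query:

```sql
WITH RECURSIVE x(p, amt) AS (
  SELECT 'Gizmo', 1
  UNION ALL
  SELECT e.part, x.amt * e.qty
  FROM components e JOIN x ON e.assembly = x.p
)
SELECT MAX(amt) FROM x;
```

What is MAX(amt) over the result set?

30

Base: (Gizmo, amt=1).
Iteration 1: components of {Gizmo} -> Hub = 1*2 = 2.
Iteration 2: components of {Hub} -> Frame = 2*3 = 6, Washer = 2*5 = 10.
Iteration 3: components of {Frame,Washer} -> Base = 10*3 = 30.
Iteration 4: no further components; recursion stops.
amt values: 1, 2, 10, 6, 30; the maximum is 30.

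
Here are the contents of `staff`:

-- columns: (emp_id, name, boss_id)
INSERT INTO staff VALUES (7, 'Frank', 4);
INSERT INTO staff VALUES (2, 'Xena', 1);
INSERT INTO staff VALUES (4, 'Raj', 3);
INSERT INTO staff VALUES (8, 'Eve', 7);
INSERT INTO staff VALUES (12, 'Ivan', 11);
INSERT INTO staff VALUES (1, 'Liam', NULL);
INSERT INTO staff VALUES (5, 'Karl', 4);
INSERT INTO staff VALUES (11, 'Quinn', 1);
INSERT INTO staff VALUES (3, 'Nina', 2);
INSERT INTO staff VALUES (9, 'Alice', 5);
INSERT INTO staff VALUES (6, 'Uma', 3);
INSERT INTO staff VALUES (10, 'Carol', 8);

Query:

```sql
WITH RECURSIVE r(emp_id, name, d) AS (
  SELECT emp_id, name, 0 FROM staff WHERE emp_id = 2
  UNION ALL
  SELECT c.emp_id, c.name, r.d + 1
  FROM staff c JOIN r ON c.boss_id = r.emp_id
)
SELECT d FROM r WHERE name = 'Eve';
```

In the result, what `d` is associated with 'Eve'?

4

Base: emp_id=2 (Xena) at d 0.
Iteration 1: rows with boss_id in {2} -> Nina (id 3, d 1).
Iteration 2: rows with boss_id in {3} -> Raj (id 4, d 2), Uma (id 6, d 2).
Iteration 3: rows with boss_id in {4,6} -> Karl (id 5, d 3), Frank (id 7, d 3).
Iteration 4: rows with boss_id in {5,7} -> Eve (id 8, d 4), Alice (id 9, d 4).
Iteration 5: rows with boss_id in {8,9} -> Carol (id 10, d 5).
Iteration 6: no rows with boss_id in {10}; recursion stops.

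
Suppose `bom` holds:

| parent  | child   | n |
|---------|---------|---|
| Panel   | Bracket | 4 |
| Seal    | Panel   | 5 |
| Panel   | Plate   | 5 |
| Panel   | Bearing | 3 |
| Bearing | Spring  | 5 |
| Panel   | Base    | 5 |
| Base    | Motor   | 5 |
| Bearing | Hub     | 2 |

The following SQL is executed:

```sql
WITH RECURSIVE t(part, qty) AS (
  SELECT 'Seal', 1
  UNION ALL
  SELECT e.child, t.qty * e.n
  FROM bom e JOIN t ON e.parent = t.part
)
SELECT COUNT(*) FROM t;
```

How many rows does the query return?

9

Base: (Seal, qty=1).
Iteration 1: components of {Seal} -> Panel = 1*5 = 5.
Iteration 2: components of {Panel} -> Base = 5*5 = 25, Bearing = 5*3 = 15, Bracket = 5*4 = 20, Plate = 5*5 = 25.
Iteration 3: components of {Base,Bearing,Bracket,Plate} -> Hub = 15*2 = 30, Motor = 25*5 = 125, Spring = 15*5 = 75.
Iteration 4: no further components; recursion stops.
Total rows emitted: 9.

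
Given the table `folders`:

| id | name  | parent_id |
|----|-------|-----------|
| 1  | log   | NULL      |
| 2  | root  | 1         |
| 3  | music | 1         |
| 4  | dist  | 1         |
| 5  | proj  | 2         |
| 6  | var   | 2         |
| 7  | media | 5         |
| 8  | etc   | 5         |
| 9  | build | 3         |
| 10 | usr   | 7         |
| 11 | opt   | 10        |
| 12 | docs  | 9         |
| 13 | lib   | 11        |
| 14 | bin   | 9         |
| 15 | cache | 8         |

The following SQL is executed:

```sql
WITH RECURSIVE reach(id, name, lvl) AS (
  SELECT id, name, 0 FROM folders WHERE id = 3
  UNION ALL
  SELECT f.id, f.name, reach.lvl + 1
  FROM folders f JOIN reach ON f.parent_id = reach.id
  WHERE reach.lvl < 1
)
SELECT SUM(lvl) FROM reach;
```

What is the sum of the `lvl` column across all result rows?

Base: id=3 (music) at lvl 0.
Iteration 1: rows with parent_id in {3} -> build (id 9, lvl 1).
Iteration 2: lvl < 1 fails for all current rows; recursion stops.
SUM(lvl) = 0 + 1 = 1.

1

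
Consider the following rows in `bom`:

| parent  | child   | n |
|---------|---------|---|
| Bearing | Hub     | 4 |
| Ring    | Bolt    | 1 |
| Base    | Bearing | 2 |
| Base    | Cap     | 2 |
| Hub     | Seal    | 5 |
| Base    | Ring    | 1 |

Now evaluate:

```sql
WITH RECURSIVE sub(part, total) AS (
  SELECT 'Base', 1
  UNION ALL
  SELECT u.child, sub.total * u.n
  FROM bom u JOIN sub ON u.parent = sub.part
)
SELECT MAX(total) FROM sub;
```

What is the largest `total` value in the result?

40

Base: (Base, total=1).
Iteration 1: components of {Base} -> Bearing = 1*2 = 2, Cap = 1*2 = 2, Ring = 1*1 = 1.
Iteration 2: components of {Bearing,Cap,Ring} -> Bolt = 1*1 = 1, Hub = 2*4 = 8.
Iteration 3: components of {Bolt,Hub} -> Seal = 8*5 = 40.
Iteration 4: no further components; recursion stops.
total values: 1, 2, 2, 1, 8, 1, 40; the maximum is 40.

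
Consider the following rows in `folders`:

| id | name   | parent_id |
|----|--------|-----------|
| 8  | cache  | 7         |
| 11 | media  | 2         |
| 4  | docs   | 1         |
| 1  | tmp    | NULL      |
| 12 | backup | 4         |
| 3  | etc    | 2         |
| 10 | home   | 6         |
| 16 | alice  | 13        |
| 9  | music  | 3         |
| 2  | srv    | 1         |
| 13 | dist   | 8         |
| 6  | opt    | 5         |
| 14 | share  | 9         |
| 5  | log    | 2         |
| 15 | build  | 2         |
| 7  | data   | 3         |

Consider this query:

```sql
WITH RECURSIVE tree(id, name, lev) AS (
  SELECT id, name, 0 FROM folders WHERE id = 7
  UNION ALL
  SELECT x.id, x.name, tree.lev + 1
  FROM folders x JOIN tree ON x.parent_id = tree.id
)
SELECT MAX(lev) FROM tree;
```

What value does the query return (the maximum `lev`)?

Base: id=7 (data) at lev 0.
Iteration 1: rows with parent_id in {7} -> cache (id 8, lev 1).
Iteration 2: rows with parent_id in {8} -> dist (id 13, lev 2).
Iteration 3: rows with parent_id in {13} -> alice (id 16, lev 3).
Iteration 4: no rows with parent_id in {16}; recursion stops.
lev values: 0, 1, 2, 3; the maximum is 3.

3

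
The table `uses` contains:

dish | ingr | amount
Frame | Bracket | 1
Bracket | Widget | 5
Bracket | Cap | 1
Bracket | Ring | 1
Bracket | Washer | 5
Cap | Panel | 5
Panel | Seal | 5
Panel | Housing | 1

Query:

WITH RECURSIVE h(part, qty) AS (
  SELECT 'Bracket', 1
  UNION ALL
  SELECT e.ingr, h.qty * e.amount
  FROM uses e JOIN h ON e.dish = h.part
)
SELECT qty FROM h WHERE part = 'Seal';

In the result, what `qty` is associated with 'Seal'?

25

Base: (Bracket, qty=1).
Iteration 1: components of {Bracket} -> Cap = 1*1 = 1, Ring = 1*1 = 1, Washer = 1*5 = 5, Widget = 1*5 = 5.
Iteration 2: components of {Cap,Ring,Washer,Widget} -> Panel = 1*5 = 5.
Iteration 3: components of {Panel} -> Housing = 5*1 = 5, Seal = 5*5 = 25.
Iteration 4: no further components; recursion stops.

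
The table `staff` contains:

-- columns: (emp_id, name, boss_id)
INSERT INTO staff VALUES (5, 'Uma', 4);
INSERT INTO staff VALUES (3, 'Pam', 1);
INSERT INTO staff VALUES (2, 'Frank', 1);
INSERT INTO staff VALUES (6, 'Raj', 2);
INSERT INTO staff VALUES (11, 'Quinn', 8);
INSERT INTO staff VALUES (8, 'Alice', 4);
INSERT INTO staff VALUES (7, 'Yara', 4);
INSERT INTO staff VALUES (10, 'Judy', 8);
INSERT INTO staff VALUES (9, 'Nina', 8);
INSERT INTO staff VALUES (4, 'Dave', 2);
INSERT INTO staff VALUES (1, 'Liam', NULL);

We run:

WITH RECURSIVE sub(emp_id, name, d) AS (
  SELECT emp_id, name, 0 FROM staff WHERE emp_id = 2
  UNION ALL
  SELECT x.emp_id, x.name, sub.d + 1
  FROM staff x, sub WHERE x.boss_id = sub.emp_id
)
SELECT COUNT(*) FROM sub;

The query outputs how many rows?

9

Base: emp_id=2 (Frank) at d 0.
Iteration 1: rows with boss_id in {2} -> Dave (id 4, d 1), Raj (id 6, d 1).
Iteration 2: rows with boss_id in {4,6} -> Uma (id 5, d 2), Yara (id 7, d 2), Alice (id 8, d 2).
Iteration 3: rows with boss_id in {5,7,8} -> Nina (id 9, d 3), Judy (id 10, d 3), Quinn (id 11, d 3).
Iteration 4: no rows with boss_id in {9,10,11}; recursion stops.
Total rows emitted: 9.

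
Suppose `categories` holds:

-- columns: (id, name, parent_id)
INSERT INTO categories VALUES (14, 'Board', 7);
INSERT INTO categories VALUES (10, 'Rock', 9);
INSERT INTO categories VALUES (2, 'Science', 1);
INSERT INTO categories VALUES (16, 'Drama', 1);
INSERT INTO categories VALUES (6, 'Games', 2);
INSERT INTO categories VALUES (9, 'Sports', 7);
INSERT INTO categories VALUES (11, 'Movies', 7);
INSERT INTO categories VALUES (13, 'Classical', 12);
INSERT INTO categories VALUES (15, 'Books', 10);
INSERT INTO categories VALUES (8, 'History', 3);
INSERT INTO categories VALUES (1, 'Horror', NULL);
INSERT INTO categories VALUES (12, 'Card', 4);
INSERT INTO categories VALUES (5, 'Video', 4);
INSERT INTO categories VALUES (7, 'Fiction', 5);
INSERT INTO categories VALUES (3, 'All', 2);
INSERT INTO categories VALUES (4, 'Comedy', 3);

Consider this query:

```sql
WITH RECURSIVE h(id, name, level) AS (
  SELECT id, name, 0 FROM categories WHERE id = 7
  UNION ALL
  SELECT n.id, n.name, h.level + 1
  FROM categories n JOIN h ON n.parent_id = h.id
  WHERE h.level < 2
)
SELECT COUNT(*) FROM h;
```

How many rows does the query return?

5

Base: id=7 (Fiction) at level 0.
Iteration 1: rows with parent_id in {7} -> Sports (id 9, level 1), Movies (id 11, level 1), Board (id 14, level 1).
Iteration 2: rows with parent_id in {9,11,14} -> Rock (id 10, level 2).
Iteration 3: level < 2 fails for all current rows; recursion stops.
Total rows emitted: 5.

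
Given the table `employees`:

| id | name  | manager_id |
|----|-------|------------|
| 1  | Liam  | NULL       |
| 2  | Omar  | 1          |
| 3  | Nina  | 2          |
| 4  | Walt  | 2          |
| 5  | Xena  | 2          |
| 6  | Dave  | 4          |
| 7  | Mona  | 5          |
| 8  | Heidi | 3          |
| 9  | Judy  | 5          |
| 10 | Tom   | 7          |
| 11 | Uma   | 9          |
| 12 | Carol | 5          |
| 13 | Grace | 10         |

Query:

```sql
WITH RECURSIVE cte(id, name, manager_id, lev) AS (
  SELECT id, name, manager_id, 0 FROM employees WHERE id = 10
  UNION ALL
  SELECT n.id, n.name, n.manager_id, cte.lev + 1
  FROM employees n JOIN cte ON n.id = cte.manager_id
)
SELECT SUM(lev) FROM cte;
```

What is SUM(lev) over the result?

10

Base: id=10 (Tom), manager_id=7, lev 0.
Iteration 1: join on id=7 -> Mona (id 7, manager_id=5, lev 1).
Iteration 2: join on id=5 -> Xena (id 5, manager_id=2, lev 2).
Iteration 3: join on id=2 -> Omar (id 2, manager_id=1, lev 3).
Iteration 4: join on id=1 -> Liam (id 1, manager_id=NULL, lev 4).
Iteration 5: manager_id is NULL; no match; recursion stops.
SUM(lev) = 0 + 1 + 2 + 3 + 4 = 10.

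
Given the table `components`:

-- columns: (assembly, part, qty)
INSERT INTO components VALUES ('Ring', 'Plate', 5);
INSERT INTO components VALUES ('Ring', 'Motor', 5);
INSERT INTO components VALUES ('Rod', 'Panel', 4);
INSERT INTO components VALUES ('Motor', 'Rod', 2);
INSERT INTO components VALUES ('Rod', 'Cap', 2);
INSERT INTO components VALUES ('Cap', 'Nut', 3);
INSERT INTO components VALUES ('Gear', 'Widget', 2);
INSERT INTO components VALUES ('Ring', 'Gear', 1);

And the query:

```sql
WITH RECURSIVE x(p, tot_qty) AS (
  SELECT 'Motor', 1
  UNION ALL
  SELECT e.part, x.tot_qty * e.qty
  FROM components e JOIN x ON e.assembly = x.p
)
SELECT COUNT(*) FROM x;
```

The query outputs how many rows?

Base: (Motor, tot_qty=1).
Iteration 1: components of {Motor} -> Rod = 1*2 = 2.
Iteration 2: components of {Rod} -> Cap = 2*2 = 4, Panel = 2*4 = 8.
Iteration 3: components of {Cap,Panel} -> Nut = 4*3 = 12.
Iteration 4: no further components; recursion stops.
Total rows emitted: 5.

5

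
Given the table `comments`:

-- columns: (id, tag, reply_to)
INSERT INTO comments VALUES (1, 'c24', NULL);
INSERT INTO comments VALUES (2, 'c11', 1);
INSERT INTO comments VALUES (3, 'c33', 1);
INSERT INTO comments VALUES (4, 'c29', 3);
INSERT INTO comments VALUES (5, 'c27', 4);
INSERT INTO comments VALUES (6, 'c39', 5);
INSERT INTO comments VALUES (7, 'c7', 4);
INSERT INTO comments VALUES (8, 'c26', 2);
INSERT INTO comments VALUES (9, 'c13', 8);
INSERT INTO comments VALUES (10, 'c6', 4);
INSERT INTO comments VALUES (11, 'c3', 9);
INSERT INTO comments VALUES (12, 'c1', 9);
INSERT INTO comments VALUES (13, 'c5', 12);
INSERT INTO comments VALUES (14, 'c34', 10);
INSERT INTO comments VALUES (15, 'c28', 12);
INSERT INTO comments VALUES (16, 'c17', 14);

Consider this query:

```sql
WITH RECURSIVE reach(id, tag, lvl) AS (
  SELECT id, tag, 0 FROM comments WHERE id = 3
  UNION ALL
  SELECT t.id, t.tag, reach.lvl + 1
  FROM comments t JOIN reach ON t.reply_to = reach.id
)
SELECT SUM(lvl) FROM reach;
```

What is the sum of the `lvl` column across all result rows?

Base: id=3 (c33) at lvl 0.
Iteration 1: rows with reply_to in {3} -> c29 (id 4, lvl 1).
Iteration 2: rows with reply_to in {4} -> c27 (id 5, lvl 2), c7 (id 7, lvl 2), c6 (id 10, lvl 2).
Iteration 3: rows with reply_to in {5,7,10} -> c39 (id 6, lvl 3), c34 (id 14, lvl 3).
Iteration 4: rows with reply_to in {6,14} -> c17 (id 16, lvl 4).
Iteration 5: no rows with reply_to in {16}; recursion stops.
SUM(lvl) = 0 + 1 + 2 + 2 + 2 + 3 + 3 + 4 = 17.

17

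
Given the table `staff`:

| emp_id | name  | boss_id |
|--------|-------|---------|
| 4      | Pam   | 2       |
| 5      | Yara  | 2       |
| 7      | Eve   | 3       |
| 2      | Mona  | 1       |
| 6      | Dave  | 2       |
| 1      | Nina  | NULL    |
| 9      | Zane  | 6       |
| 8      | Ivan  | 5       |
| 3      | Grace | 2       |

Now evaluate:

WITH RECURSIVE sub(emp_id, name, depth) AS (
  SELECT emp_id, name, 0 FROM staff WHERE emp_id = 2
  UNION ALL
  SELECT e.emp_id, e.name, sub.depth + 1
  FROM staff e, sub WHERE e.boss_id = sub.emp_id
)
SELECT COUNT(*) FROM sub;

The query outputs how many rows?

Base: emp_id=2 (Mona) at depth 0.
Iteration 1: rows with boss_id in {2} -> Grace (id 3, depth 1), Pam (id 4, depth 1), Yara (id 5, depth 1), Dave (id 6, depth 1).
Iteration 2: rows with boss_id in {3,4,5,6} -> Eve (id 7, depth 2), Ivan (id 8, depth 2), Zane (id 9, depth 2).
Iteration 3: no rows with boss_id in {7,8,9}; recursion stops.
Total rows emitted: 8.

8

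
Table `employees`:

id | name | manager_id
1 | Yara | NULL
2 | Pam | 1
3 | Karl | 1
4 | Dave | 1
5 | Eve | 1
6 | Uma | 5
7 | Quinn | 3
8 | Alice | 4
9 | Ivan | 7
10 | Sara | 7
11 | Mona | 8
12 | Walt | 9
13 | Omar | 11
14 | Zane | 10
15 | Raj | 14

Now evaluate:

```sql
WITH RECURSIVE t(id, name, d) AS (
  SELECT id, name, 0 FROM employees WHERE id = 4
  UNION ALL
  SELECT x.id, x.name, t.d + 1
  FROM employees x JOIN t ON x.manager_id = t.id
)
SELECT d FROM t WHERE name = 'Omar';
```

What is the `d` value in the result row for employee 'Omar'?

Base: id=4 (Dave) at d 0.
Iteration 1: rows with manager_id in {4} -> Alice (id 8, d 1).
Iteration 2: rows with manager_id in {8} -> Mona (id 11, d 2).
Iteration 3: rows with manager_id in {11} -> Omar (id 13, d 3).
Iteration 4: no rows with manager_id in {13}; recursion stops.

3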